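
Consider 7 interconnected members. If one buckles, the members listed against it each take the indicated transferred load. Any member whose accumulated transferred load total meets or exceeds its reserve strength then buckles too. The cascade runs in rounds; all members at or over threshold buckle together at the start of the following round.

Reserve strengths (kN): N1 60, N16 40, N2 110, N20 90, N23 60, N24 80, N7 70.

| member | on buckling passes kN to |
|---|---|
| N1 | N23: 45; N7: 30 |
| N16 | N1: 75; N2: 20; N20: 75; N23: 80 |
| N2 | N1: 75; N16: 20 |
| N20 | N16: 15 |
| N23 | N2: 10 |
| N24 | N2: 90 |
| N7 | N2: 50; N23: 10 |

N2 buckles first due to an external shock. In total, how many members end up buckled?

Round 1 — N2 buckles (initial).
  N1: +75 → 75 ≥ 60
  N16: +20 → 20 < 40
Round 2 — N1 buckles.
  N23: +45 → 45 < 60
  N7: +30 → 30 < 70
No further bucklings.

2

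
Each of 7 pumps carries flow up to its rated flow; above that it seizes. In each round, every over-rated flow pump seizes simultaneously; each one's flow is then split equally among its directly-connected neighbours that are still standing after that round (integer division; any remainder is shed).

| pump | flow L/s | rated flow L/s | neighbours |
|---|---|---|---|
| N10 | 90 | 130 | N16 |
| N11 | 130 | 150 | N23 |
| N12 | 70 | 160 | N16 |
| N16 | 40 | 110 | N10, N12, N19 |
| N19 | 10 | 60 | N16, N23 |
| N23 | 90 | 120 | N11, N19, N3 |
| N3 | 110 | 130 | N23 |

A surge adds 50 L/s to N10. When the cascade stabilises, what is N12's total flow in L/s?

160

Round 1 — N10 at 140 > 130. N10 seizes.
  N10 sheds 140 L/s to N16: 140 each.
    N16: 40+140 = 180 > 110
Round 2 — N16 seizes.
  N16 sheds 180 L/s to N12, N19: 90 each.
    N12: 70+90 = 160 ≤ 160
    N19: 10+90 = 100 > 60
Round 3 — N19 seizes.
  N19 sheds 100 L/s to N23: 100 each.
    N23: 90+100 = 190 > 120
Round 4 — N23 seizes.
  N23 sheds 190 L/s to N11, N3: 95 each.
    N11: 130+95 = 225 > 150
    N3: 110+95 = 205 > 130
Round 5 — N11, N3 seize.
  N11 sheds 225 L/s: no online neighbours, lost.
  N3 sheds 205 L/s: no online neighbours, lost.
No further seizures.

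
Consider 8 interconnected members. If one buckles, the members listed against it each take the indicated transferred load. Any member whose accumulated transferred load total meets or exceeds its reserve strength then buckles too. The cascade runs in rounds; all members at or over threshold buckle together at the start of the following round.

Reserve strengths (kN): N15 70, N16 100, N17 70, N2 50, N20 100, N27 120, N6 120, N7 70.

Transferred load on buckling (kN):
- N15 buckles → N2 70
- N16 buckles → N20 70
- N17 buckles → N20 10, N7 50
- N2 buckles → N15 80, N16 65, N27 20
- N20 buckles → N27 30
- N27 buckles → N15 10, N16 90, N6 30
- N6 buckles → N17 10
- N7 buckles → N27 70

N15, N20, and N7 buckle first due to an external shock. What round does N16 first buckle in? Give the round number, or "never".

4

Round 1 — N15, N20, N7 buckle (initial).
  N2: +70 → 70 ≥ 50
  N27: +30+70 → 100 < 120
Round 2 — N2 buckles.
  N16: +65 → 65 < 100
  N27: +20 → 120 ≥ 120
Round 3 — N27 buckles.
  N16: +90 → 155 ≥ 100
  N6: +30 → 30 < 120
Round 4 — N16 buckles.
No further bucklings.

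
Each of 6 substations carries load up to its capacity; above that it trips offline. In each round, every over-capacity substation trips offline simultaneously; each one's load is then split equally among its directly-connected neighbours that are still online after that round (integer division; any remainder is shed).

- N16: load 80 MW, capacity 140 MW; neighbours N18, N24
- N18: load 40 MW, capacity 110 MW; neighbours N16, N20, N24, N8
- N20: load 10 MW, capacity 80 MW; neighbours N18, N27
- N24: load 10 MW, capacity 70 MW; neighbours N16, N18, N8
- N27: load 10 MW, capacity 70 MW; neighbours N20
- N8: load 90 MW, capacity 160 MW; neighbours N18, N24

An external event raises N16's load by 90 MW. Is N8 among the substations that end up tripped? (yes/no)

yes

Round 1 — N16 at 170 > 140. N16 trips offline.
  N16 sheds 170 MW to N18, N24: 85 each.
    N18: 40+85 = 125 > 110
    N24: 10+85 = 95 > 70
Round 2 — N18, N24 trip offline.
  N18 sheds 125 MW to N20, N8: 62 each (1 lost).
    N20: 10+62 = 72 ≤ 80
    N8: 90+62 = 152 ≤ 160
  N24 sheds 95 MW to N8: 95 each.
    N8: 152+95 = 247 > 160
Round 3 — N8 trips offline.
  N8 sheds 247 MW: no online neighbours, lost.
No further trips.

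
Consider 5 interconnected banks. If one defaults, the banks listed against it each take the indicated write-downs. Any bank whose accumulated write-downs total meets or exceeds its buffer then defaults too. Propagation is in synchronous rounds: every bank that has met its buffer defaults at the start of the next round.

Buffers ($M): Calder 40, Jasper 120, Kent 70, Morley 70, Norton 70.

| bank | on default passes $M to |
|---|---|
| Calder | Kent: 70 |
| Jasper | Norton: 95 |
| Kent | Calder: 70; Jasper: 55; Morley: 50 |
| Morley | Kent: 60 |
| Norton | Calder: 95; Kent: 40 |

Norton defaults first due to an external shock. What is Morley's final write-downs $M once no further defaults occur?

50

Round 1 — Norton defaults (initial).
  Calder: +95 → 95 ≥ 40
  Kent: +40 → 40 < 70
Round 2 — Calder defaults.
  Kent: +70 → 110 ≥ 70
Round 3 — Kent defaults.
  Jasper: +55 → 55 < 120
  Morley: +50 → 50 < 70
No further defaults.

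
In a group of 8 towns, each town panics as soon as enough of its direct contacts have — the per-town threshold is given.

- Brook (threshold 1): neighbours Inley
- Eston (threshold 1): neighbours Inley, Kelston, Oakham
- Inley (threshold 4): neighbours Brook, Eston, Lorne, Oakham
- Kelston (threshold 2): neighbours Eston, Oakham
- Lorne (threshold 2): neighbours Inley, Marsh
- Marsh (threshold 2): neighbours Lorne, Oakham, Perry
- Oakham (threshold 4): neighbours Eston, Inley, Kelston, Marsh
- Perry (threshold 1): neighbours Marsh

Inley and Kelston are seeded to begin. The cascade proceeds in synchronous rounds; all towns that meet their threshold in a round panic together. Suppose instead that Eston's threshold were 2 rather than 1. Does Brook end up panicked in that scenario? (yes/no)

yes

With Eston's threshold at 2:
Round 1 — Inley, Kelston panic (initial).
Round 2 — checking thresholds:
  Brook: 1 of 1 neighbours ≥ 1, panics.
  Eston: 2 of 3 neighbours ≥ 2, panics.
  Lorne: 1 of 2 neighbours < 2, below threshold.
  Oakham: 2 of 4 neighbours < 4, below threshold.
Round 3 — no new panics; cascade stops.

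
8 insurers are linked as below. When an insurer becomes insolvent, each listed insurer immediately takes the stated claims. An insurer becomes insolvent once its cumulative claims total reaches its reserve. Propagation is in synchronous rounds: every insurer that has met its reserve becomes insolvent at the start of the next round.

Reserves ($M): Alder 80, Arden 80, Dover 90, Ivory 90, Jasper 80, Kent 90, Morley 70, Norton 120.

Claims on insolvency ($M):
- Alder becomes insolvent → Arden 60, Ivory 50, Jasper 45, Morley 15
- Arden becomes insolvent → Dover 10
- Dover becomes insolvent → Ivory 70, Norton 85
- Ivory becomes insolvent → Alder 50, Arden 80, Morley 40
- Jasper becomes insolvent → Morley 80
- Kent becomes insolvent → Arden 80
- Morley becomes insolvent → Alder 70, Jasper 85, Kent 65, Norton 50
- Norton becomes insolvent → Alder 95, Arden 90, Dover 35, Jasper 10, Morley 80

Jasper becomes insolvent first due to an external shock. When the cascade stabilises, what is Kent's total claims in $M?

65

Round 1 — Jasper becomes insolvent (initial).
  Morley: +80 → 80 ≥ 70
Round 2 — Morley becomes insolvent.
  Alder: +70 → 70 < 80
  Kent: +65 → 65 < 90
  Norton: +50 → 50 < 120
No further insolvencies.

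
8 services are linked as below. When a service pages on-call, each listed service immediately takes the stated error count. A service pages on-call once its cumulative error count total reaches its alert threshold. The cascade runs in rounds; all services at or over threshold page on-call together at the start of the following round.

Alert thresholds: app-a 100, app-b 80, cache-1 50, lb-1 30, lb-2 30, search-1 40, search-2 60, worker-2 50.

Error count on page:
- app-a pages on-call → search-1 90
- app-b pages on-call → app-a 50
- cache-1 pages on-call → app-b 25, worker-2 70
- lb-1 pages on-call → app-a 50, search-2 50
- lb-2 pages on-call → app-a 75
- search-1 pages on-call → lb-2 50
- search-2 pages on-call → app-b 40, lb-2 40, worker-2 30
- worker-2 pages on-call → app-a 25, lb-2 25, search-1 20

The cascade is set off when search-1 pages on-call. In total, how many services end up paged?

Round 1 — search-1 pages on-call (initial).
  lb-2: +50 → 50 ≥ 30
Round 2 — lb-2 pages on-call.
  app-a: +75 → 75 < 100
No further pages.

2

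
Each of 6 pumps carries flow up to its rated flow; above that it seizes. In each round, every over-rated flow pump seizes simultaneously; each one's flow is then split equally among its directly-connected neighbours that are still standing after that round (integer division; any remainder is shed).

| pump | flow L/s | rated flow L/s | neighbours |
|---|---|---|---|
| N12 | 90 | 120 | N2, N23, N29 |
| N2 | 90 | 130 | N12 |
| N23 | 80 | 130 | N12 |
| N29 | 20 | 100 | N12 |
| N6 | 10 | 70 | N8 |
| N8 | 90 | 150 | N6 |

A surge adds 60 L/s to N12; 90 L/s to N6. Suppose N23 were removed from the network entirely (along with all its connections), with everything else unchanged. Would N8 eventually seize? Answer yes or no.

With N23 removed:
Round 1 — N12 at 150 > 120; N6 at 100 > 70. N12, N6 seize.
  N12 sheds 150 L/s to N2, N29: 75 each.
    N2: 90+75 = 165 > 130
    N29: 20+75 = 95 ≤ 100
  N6 sheds 100 L/s to N8: 100 each.
    N8: 90+100 = 190 > 150
Round 2 — N2, N8 seize.
  N2 sheds 165 L/s: no online neighbours, lost.
  N8 sheds 190 L/s: no online neighbours, lost.
No further seizures.

yes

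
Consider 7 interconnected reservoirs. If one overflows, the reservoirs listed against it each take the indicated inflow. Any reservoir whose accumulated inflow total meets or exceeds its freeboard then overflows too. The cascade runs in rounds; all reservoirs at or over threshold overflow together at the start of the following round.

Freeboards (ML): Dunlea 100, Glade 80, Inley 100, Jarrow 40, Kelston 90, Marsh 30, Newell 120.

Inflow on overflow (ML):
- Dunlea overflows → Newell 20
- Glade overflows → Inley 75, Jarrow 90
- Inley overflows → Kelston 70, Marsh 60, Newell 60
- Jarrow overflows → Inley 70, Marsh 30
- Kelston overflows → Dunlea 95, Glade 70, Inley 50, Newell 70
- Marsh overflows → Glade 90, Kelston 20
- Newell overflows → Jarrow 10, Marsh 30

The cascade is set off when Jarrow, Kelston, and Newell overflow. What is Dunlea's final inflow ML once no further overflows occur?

Round 1 — Jarrow, Kelston, Newell overflow (initial).
  Dunlea: +95 → 95 < 100
  Glade: +70 → 70 < 80
  Inley: +70+50 → 120 ≥ 100
  Marsh: +30+30 → 60 ≥ 30
Round 2 — Inley, Marsh overflow.
  Glade: +90 → 160 ≥ 80
Round 3 — Glade overflows.
No further overflows.

95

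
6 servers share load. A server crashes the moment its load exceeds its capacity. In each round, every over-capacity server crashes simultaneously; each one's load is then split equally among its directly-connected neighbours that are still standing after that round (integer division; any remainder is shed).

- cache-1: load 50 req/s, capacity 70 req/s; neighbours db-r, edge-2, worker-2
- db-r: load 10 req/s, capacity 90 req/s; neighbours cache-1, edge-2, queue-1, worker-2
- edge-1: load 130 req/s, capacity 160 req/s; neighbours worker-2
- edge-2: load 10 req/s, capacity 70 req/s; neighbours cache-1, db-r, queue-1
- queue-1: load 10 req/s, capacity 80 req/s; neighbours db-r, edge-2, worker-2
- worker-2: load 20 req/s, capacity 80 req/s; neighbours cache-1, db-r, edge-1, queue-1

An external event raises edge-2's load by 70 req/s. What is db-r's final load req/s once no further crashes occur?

Round 1 — edge-2 at 80 > 70. edge-2 crashes.
  edge-2 sheds 80 req/s to cache-1, db-r, queue-1: 26 each (2 lost).
    cache-1: 50+26 = 76 > 70
    db-r: 10+26 = 36 ≤ 90
    queue-1: 10+26 = 36 ≤ 80
Round 2 — cache-1 crashes.
  cache-1 sheds 76 req/s to db-r, worker-2: 38 each.
    db-r: 36+38 = 74 ≤ 90
    worker-2: 20+38 = 58 ≤ 80
No further crashes.

74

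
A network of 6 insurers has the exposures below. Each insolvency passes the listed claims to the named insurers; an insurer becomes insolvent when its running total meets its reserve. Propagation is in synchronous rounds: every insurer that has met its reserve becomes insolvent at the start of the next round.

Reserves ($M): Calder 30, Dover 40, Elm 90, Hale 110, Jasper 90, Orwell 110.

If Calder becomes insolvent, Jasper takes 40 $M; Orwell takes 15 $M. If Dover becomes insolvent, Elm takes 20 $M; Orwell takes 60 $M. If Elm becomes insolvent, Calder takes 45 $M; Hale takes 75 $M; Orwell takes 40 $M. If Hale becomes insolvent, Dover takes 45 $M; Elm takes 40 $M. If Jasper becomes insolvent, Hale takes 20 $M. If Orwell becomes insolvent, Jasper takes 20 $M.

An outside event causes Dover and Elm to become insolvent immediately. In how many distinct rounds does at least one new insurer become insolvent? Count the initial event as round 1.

Round 1 — Dover, Elm become insolvent (initial).
  Calder: +45 → 45 ≥ 30
  Hale: +75 → 75 < 110
  Orwell: +60+40 → 100 < 110
Round 2 — Calder becomes insolvent.
  Jasper: +40 → 40 < 90
  Orwell: +15 → 115 ≥ 110
Round 3 — Orwell becomes insolvent.
  Jasper: +20 → 60 < 90
No further insolvencies.

3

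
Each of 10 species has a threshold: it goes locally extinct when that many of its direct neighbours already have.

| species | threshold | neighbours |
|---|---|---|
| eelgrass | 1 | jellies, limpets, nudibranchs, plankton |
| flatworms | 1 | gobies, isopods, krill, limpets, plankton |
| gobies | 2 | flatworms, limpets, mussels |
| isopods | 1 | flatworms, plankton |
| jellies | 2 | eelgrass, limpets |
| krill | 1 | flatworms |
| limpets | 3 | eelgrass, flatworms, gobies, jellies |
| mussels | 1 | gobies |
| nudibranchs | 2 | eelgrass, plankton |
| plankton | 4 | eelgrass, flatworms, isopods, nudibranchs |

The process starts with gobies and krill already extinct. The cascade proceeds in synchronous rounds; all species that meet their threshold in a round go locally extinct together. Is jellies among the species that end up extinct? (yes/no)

no

Round 1 — gobies, krill go locally extinct (initial).
Round 2 — checking thresholds:
  flatworms: 2 of 5 neighbours ≥ 1, goes locally extinct.
  limpets: 1 of 4 neighbours < 3, holds.
  mussels: 1 of 1 neighbours ≥ 1, goes locally extinct.
Round 3 — checking thresholds:
  isopods: 1 of 2 neighbours ≥ 1, goes locally extinct.
  limpets: 2 of 4 neighbours < 3, holds.
  plankton: 1 of 4 neighbours < 4, holds.
Round 4 — no new extinctions; cascade stops.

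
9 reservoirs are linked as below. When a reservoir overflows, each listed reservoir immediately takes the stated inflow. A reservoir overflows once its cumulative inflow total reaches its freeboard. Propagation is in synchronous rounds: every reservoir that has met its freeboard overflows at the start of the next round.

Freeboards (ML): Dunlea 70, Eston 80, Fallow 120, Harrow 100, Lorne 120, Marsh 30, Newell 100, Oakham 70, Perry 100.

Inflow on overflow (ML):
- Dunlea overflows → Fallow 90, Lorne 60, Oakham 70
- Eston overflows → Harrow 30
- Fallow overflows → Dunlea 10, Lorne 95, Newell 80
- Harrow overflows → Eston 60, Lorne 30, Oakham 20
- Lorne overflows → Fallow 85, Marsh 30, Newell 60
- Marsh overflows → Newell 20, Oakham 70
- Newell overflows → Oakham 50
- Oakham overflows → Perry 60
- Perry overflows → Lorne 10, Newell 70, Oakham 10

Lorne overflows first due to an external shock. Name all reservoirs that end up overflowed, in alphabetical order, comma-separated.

Lorne, Marsh, Oakham

Round 1 — Lorne overflows (initial).
  Fallow: +85 → 85 < 120
  Marsh: +30 → 30 ≥ 30
  Newell: +60 → 60 < 100
Round 2 — Marsh overflows.
  Newell: +20 → 80 < 100
  Oakham: +70 → 70 ≥ 70
Round 3 — Oakham overflows.
  Perry: +60 → 60 < 100
No further overflows.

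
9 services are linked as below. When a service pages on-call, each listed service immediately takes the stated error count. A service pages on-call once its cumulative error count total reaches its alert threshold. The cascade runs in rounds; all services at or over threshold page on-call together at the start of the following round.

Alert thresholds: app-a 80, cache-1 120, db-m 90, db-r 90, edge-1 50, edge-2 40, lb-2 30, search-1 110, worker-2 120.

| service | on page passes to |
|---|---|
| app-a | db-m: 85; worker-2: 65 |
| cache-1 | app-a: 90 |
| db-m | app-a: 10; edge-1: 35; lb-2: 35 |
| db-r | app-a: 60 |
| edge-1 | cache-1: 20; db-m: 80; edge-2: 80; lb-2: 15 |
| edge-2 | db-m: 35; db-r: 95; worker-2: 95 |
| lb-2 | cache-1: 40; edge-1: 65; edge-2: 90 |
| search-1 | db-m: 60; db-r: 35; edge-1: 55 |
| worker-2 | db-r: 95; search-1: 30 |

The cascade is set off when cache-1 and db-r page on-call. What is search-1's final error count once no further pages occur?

0

Round 1 — cache-1, db-r page on-call (initial).
  app-a: +90+60 → 150 ≥ 80
Round 2 — app-a pages on-call.
  db-m: +85 → 85 < 90
  worker-2: +65 → 65 < 120
No further pages.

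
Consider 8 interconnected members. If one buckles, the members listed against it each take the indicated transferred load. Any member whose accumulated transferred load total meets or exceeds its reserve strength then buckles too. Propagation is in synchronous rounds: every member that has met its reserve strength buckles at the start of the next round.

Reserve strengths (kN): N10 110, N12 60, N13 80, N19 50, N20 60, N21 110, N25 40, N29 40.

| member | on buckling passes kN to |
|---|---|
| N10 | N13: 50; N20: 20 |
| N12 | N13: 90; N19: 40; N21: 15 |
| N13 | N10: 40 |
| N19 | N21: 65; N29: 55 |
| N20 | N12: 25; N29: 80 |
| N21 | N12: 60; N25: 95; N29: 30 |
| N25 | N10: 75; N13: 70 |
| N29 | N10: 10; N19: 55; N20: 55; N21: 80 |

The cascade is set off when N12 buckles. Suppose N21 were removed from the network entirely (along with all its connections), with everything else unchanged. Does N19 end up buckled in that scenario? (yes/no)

no

With N21 removed:
Round 1 — N12 buckles (initial).
  N13: +90 → 90 ≥ 80
  N19: +40 → 40 < 50
Round 2 — N13 buckles.
  N10: +40 → 40 < 110
No further bucklings.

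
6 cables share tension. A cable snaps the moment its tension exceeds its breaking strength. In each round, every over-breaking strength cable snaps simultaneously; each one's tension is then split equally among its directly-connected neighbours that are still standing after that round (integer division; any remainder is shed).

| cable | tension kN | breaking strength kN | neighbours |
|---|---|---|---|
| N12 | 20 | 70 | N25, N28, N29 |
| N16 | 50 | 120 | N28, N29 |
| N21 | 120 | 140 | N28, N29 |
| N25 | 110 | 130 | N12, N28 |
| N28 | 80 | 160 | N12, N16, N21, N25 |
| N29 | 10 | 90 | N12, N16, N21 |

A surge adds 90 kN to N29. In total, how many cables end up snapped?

6

Round 1 — N29 at 100 > 90. N29 snaps.
  N29 sheds 100 kN to N12, N16, N21: 33 each (1 lost).
    N12: 20+33 = 53 ≤ 70
    N16: 50+33 = 83 ≤ 120
    N21: 120+33 = 153 > 140
Round 2 — N21 snaps.
  N21 sheds 153 kN to N28: 153 each.
    N28: 80+153 = 233 > 160
Round 3 — N28 snaps.
  N28 sheds 233 kN to N12, N16, N25: 77 each (2 lost).
    N12: 53+77 = 130 > 70
    N16: 83+77 = 160 > 120
    N25: 110+77 = 187 > 130
Round 4 — N12, N16, N25 snap.
  N12 sheds 130 kN: no online neighbours, lost.
  N16 sheds 160 kN: no online neighbours, lost.
  N25 sheds 187 kN: no online neighbours, lost.
No further breaks.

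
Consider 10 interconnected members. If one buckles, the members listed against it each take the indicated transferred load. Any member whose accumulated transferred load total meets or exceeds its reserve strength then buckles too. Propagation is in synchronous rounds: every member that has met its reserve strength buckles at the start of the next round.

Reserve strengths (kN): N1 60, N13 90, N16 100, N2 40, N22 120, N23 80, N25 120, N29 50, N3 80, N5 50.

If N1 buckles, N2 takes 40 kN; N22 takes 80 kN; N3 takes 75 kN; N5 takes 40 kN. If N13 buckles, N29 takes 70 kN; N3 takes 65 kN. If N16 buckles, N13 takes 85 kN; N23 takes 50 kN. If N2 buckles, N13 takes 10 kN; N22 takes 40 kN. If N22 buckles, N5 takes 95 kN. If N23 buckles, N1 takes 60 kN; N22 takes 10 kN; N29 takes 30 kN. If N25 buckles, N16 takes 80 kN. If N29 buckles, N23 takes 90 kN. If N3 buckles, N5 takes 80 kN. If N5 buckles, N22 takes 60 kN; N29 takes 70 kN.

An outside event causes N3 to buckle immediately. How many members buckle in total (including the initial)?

Round 1 — N3 buckles (initial).
  N5: +80 → 80 ≥ 50
Round 2 — N5 buckles.
  N22: +60 → 60 < 120
  N29: +70 → 70 ≥ 50
Round 3 — N29 buckles.
  N23: +90 → 90 ≥ 80
Round 4 — N23 buckles.
  N1: +60 → 60 ≥ 60
  N22: +10 → 70 < 120
Round 5 — N1 buckles.
  N2: +40 → 40 ≥ 40
  N22: +80 → 150 ≥ 120
Round 6 — N2, N22 buckle.
  N13: +10 → 10 < 90
No further bucklings.

7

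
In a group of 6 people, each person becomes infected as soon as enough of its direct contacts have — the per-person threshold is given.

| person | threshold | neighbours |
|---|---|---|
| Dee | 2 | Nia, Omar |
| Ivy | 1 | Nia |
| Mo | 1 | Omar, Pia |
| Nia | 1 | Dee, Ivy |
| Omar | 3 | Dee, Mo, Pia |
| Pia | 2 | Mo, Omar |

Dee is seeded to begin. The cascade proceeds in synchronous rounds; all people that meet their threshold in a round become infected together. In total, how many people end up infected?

Round 1 — Dee becomes infected (initial).
Round 2 — checking thresholds:
  Nia: 1 of 2 neighbours ≥ 1, becomes infected.
  Omar: 1 of 3 neighbours < 3, holds.
Round 3 — checking thresholds:
  Ivy: 1 of 1 neighbours ≥ 1, becomes infected.
  Omar: 1 of 3 neighbours < 3, holds.
Round 4 — no new infections; cascade stops.

3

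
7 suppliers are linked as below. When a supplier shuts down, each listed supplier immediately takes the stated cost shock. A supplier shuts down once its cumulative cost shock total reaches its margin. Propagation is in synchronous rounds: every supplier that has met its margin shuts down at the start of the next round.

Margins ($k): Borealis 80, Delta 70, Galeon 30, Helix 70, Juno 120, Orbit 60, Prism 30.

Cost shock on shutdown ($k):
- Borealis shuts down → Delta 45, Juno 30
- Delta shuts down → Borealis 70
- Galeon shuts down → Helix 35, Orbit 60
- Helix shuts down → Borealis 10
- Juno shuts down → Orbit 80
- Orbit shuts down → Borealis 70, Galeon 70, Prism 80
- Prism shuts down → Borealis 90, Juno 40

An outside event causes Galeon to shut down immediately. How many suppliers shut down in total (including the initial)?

Round 1 — Galeon shuts down (initial).
  Helix: +35 → 35 < 70
  Orbit: +60 → 60 ≥ 60
Round 2 — Orbit shuts down.
  Borealis: +70 → 70 < 80
  Prism: +80 → 80 ≥ 30
Round 3 — Prism shuts down.
  Borealis: +90 → 160 ≥ 80
  Juno: +40 → 40 < 120
Round 4 — Borealis shuts down.
  Delta: +45 → 45 < 70
  Juno: +30 → 70 < 120
No further shutdowns.

4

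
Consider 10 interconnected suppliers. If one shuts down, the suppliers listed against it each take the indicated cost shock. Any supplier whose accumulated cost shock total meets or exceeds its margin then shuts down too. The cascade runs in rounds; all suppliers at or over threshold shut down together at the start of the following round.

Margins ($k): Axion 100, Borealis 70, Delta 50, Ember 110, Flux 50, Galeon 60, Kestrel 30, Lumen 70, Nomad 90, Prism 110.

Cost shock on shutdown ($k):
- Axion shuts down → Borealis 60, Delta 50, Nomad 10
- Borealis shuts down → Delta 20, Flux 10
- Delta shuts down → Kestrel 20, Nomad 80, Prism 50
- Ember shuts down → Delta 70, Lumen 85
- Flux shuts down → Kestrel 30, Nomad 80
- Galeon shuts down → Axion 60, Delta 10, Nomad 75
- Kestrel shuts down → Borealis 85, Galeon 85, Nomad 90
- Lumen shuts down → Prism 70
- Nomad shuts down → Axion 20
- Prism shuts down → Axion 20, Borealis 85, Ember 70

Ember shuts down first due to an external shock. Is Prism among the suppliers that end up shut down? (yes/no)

yes

Round 1 — Ember shuts down (initial).
  Delta: +70 → 70 ≥ 50
  Lumen: +85 → 85 ≥ 70
Round 2 — Delta, Lumen shut down.
  Kestrel: +20 → 20 < 30
  Nomad: +80 → 80 < 90
  Prism: +50+70 → 120 ≥ 110
Round 3 — Prism shuts down.
  Axion: +20 → 20 < 100
  Borealis: +85 → 85 ≥ 70
Round 4 — Borealis shuts down.
  Flux: +10 → 10 < 50
No further shutdowns.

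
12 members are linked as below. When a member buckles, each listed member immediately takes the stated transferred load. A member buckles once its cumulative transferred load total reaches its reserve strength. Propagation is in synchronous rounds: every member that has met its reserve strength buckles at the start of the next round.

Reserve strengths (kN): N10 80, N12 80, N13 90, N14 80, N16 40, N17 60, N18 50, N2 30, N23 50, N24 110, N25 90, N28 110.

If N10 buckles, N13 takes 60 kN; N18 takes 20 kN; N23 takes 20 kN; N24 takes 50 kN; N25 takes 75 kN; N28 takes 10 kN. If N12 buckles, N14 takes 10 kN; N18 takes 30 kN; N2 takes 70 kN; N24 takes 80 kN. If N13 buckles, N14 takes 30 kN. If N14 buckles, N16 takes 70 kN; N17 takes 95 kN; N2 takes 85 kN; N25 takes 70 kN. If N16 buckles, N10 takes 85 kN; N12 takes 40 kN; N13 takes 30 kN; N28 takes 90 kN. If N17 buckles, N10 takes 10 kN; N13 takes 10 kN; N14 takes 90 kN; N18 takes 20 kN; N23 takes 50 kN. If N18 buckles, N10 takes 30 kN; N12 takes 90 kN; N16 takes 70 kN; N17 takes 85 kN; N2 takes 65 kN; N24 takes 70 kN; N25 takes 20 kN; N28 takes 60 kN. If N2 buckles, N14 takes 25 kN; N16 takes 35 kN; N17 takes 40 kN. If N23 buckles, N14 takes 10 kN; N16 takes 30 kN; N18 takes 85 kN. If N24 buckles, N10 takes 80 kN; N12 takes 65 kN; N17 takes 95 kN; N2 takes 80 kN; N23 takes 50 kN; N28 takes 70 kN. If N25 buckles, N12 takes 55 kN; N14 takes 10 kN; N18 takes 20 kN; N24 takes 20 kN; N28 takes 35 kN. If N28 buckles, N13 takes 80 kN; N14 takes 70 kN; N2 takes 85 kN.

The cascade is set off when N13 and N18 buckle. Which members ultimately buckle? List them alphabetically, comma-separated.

Round 1 — N13, N18 buckle (initial).
  N10: +30 → 30 < 80
  N12: +90 → 90 ≥ 80
  N14: +30 → 30 < 80
  N16: +70 → 70 ≥ 40
  N17: +85 → 85 ≥ 60
  N2: +65 → 65 ≥ 30
  N24: +70 → 70 < 110
  N25: +20 → 20 < 90
  N28: +60 → 60 < 110
Round 2 — N12, N16, N17, N2 buckle.
  N10: +85+10 → 125 ≥ 80
  N14: +10+90+25 → 155 ≥ 80
  N23: +50 → 50 ≥ 50
  N24: +80 → 150 ≥ 110
  N28: +90 → 150 ≥ 110
Round 3 — N10, N14, N23, N24, N28 buckle.
  N25: +75+70 → 165 ≥ 90
Round 4 — N25 buckles.
No further bucklings.

N10, N12, N13, N14, N16, N17, N18, N2, N23, N24, N25, N28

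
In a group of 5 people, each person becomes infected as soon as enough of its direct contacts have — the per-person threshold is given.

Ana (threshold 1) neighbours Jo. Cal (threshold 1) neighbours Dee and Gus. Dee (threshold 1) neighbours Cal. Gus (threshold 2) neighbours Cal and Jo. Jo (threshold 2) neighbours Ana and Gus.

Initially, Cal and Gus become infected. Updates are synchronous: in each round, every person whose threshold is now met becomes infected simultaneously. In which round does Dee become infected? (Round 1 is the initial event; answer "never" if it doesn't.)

2

Round 1 — Cal, Gus become infected (initial).
Round 2 — checking thresholds:
  Dee: 1 of 1 neighbours ≥ 1, becomes infected.
  Jo: 1 of 2 neighbours < 2, not yet.
Round 3 — no new infections; cascade stops.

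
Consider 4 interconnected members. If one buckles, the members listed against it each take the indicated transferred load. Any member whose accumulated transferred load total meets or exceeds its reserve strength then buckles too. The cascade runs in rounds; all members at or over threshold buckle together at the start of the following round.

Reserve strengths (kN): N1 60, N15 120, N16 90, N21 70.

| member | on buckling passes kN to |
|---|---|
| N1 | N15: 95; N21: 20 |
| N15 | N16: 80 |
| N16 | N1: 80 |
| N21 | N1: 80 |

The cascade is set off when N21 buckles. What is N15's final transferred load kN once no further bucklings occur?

Round 1 — N21 buckles (initial).
  N1: +80 → 80 ≥ 60
Round 2 — N1 buckles.
  N15: +95 → 95 < 120
No further bucklings.

95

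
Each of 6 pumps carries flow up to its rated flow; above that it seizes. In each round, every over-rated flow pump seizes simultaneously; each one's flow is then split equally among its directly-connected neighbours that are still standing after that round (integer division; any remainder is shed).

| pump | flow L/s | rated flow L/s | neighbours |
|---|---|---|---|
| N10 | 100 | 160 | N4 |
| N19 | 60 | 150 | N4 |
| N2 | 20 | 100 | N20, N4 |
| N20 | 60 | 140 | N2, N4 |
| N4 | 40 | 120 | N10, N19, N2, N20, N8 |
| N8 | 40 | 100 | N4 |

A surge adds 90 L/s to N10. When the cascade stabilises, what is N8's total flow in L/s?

Round 1 — N10 at 190 > 160. N10 seizes.
  N10 sheds 190 L/s to N4: 190 each.
    N4: 40+190 = 230 > 120
Round 2 — N4 seizes.
  N4 sheds 230 L/s to N19, N2, N20, N8: 57 each (2 lost).
    N19: 60+57 = 117 ≤ 150
    N2: 20+57 = 77 ≤ 100
    N20: 60+57 = 117 ≤ 140
    N8: 40+57 = 97 ≤ 100
No further seizures.

97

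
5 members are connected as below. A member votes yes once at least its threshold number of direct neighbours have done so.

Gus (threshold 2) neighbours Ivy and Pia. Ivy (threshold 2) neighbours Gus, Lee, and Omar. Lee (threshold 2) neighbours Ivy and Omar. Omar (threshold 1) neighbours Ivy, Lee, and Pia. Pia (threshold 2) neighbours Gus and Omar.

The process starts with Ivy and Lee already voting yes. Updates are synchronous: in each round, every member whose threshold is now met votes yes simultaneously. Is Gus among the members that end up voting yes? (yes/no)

no

Round 1 — Ivy, Lee vote yes (initial).
Round 2 — checking thresholds:
  Gus: 1 of 2 neighbours < 2, below threshold.
  Omar: 2 of 3 neighbours ≥ 1, votes yes.
Round 3 — no new yes votes; cascade stops.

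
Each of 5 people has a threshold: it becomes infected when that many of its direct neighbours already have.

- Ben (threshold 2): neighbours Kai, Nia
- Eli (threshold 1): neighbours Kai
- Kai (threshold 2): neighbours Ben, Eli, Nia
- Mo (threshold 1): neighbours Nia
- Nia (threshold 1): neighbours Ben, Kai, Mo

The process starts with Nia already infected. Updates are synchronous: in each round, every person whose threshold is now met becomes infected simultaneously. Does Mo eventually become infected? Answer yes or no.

Round 1 — Nia becomes infected (initial).
Round 2 — checking thresholds:
  Ben: 1 of 2 neighbours < 2, not yet.
  Kai: 1 of 3 neighbours < 2, not yet.
  Mo: 1 of 1 neighbours ≥ 1, becomes infected.
Round 3 — no new infections; cascade stops.

yes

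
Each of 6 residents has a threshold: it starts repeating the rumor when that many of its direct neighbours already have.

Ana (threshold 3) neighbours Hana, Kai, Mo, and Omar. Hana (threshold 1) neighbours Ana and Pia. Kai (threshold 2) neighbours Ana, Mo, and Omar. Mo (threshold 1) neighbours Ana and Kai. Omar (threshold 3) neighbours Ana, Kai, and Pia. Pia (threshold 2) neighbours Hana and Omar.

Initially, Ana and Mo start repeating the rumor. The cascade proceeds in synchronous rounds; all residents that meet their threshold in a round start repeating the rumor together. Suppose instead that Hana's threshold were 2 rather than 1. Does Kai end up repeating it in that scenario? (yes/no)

yes

With Hana's threshold at 2:
Round 1 — Ana, Mo start repeating the rumor (initial).
Round 2 — checking thresholds:
  Hana: 1 of 2 neighbours < 2, holds.
  Kai: 2 of 3 neighbours ≥ 2, starts repeating the rumor.
  Omar: 1 of 3 neighbours < 3, holds.
Round 3 — no new spreads; cascade stops.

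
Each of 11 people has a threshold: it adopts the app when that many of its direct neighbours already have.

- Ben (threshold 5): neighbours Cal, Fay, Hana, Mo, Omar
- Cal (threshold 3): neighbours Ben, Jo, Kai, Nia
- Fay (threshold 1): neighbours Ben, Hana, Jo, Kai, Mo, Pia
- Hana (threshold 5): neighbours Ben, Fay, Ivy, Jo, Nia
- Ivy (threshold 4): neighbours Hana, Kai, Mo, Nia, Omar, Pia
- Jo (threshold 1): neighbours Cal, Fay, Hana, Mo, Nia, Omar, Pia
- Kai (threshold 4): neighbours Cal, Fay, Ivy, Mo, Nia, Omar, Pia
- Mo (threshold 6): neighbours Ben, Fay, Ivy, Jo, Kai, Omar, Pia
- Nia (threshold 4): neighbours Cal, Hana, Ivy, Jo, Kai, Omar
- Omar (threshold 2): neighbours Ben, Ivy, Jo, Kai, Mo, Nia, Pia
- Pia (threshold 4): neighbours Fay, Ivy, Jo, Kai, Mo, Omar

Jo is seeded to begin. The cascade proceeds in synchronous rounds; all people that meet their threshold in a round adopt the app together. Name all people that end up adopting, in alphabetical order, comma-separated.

Fay, Jo

Round 1 — Jo adopts the app (initial).
Round 2 — checking thresholds:
  Cal: 1 of 4 neighbours < 3, holds.
  Fay: 1 of 6 neighbours ≥ 1, adopts the app.
  Hana: 1 of 5 neighbours < 5, holds.
  Mo: 1 of 7 neighbours < 6, holds.
  Nia: 1 of 6 neighbours < 4, holds.
  Omar: 1 of 7 neighbours < 2, holds.
  Pia: 1 of 6 neighbours < 4, holds.
Round 3 — no new adoptions; cascade stops.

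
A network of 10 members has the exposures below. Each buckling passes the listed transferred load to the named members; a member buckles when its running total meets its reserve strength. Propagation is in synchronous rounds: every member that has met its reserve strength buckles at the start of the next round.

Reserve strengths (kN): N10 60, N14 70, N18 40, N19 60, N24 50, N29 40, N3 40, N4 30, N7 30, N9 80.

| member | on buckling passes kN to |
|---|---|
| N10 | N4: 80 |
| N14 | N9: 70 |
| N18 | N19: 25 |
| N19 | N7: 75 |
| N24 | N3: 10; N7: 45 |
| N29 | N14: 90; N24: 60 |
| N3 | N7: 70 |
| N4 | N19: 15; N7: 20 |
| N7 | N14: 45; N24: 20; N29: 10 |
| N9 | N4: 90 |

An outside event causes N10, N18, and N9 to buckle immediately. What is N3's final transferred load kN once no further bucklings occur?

0

Round 1 — N10, N18, N9 buckle (initial).
  N19: +25 → 25 < 60
  N4: +80+90 → 170 ≥ 30
Round 2 — N4 buckles.
  N19: +15 → 40 < 60
  N7: +20 → 20 < 30
No further bucklings.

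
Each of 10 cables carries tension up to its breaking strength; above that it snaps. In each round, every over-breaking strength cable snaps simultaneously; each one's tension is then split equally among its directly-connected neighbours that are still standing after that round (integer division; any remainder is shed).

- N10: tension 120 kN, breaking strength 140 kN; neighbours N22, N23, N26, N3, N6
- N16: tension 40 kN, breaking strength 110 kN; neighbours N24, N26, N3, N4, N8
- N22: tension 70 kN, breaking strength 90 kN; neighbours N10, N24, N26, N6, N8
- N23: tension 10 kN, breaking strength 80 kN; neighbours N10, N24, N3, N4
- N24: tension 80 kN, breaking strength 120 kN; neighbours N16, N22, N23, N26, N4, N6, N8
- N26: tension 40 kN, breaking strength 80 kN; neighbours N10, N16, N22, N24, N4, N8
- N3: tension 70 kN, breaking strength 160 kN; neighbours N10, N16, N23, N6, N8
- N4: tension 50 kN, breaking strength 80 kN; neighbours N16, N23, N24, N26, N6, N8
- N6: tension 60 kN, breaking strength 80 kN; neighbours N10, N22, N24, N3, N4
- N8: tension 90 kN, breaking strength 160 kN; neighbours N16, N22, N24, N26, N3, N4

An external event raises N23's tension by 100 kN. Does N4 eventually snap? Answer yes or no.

yes

Round 1 — N23 at 110 > 80. N23 snaps.
  N23 sheds 110 kN to N10, N24, N3, N4: 27 each (2 lost).
    N10: 120+27 = 147 > 140
    N24: 80+27 = 107 ≤ 120
    N3: 70+27 = 97 ≤ 160
    N4: 50+27 = 77 ≤ 80
Round 2 — N10 snaps.
  N10 sheds 147 kN to N22, N26, N3, N6: 36 each (3 lost).
    N22: 70+36 = 106 > 90
    N26: 40+36 = 76 ≤ 80
    N3: 97+36 = 133 ≤ 160
    N6: 60+36 = 96 > 80
Round 3 — N22, N6 snap.
  N22 sheds 106 kN to N24, N26, N8: 35 each (1 lost).
    N24: 107+35 = 142 > 120
    N26: 76+35 = 111 > 80
    N8: 90+35 = 125 ≤ 160
  N6 sheds 96 kN to N24, N3, N4: 32 each.
    N24: 142+32 = 174 > 120
    N3: 133+32 = 165 > 160
    N4: 77+32 = 109 > 80
Round 4 — N24, N26, N3, N4 snap.
  N24 sheds 174 kN to N16, N8: 87 each.
    N16: 40+87 = 127 > 110
    N8: 125+87 = 212 > 160
  N26 sheds 111 kN to N16, N8: 55 each (1 lost).
    N16: 127+55 = 182 > 110
    N8: 212+55 = 267 > 160
  N3 sheds 165 kN to N16, N8: 82 each (1 lost).
    N16: 182+82 = 264 > 110
    N8: 267+82 = 349 > 160
  N4 sheds 109 kN to N16, N8: 54 each (1 lost).
    N16: 264+54 = 318 > 110
    N8: 349+54 = 403 > 160
Round 5 — N16, N8 snap.
  N16 sheds 318 kN: no online neighbours, lost.
  N8 sheds 403 kN: no online neighbours, lost.
No further breaks.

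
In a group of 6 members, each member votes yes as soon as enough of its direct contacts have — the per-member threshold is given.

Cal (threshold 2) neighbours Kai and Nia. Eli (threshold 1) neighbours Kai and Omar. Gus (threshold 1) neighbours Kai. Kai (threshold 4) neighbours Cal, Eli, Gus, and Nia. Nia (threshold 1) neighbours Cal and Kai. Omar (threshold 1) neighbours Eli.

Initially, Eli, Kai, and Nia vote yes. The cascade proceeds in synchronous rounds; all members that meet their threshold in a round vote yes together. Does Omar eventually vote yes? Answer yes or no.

yes

Round 1 — Eli, Kai, Nia vote yes (initial).
Round 2 — checking thresholds:
  Cal: 2 of 2 neighbours ≥ 2, votes yes.
  Gus: 1 of 1 neighbours ≥ 1, votes yes.
  Omar: 1 of 1 neighbours ≥ 1, votes yes.
Round 3 — no new yes votes; cascade stops.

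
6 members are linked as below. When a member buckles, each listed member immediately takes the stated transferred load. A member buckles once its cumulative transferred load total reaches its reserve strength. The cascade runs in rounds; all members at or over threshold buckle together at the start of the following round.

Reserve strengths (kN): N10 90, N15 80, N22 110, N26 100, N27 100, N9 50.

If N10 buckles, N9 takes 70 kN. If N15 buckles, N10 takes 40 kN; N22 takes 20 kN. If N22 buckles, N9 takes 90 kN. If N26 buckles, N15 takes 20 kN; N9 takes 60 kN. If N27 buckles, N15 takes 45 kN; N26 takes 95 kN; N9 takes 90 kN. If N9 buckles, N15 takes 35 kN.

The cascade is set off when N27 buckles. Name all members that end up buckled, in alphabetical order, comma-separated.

N15, N27, N9

Round 1 — N27 buckles (initial).
  N15: +45 → 45 < 80
  N26: +95 → 95 < 100
  N9: +90 → 90 ≥ 50
Round 2 — N9 buckles.
  N15: +35 → 80 ≥ 80
Round 3 — N15 buckles.
  N10: +40 → 40 < 90
  N22: +20 → 20 < 110
No further bucklings.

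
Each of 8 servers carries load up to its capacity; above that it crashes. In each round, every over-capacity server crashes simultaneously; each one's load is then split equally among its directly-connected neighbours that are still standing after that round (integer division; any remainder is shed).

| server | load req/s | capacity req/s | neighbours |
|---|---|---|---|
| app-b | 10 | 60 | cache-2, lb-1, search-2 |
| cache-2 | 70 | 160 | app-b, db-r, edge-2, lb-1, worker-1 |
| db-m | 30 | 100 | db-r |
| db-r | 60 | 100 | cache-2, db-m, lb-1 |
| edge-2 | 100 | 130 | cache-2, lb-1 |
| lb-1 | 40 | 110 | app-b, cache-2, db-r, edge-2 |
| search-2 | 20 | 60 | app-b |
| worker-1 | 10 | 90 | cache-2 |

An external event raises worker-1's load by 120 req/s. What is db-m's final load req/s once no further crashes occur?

Round 1 — worker-1 at 130 > 90. worker-1 crashes.
  worker-1 sheds 130 req/s to cache-2: 130 each.
    cache-2: 70+130 = 200 > 160
Round 2 — cache-2 crashes.
  cache-2 sheds 200 req/s to app-b, db-r, edge-2, lb-1: 50 each.
    app-b: 10+50 = 60 ≤ 60
    db-r: 60+50 = 110 > 100
    edge-2: 100+50 = 150 > 130
    lb-1: 40+50 = 90 ≤ 110
Round 3 — db-r, edge-2 crash.
  db-r sheds 110 req/s to db-m, lb-1: 55 each.
    db-m: 30+55 = 85 ≤ 100
    lb-1: 90+55 = 145 > 110
  edge-2 sheds 150 req/s to lb-1: 150 each.
    lb-1: 145+150 = 295 > 110
Round 4 — lb-1 crashes.
  lb-1 sheds 295 req/s to app-b: 295 each.
    app-b: 60+295 = 355 > 60
Round 5 — app-b crashes.
  app-b sheds 355 req/s to search-2: 355 each.
    search-2: 20+355 = 375 > 60
Round 6 — search-2 crashes.
  search-2 sheds 375 req/s: no online neighbours, lost.
No further crashes.

85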